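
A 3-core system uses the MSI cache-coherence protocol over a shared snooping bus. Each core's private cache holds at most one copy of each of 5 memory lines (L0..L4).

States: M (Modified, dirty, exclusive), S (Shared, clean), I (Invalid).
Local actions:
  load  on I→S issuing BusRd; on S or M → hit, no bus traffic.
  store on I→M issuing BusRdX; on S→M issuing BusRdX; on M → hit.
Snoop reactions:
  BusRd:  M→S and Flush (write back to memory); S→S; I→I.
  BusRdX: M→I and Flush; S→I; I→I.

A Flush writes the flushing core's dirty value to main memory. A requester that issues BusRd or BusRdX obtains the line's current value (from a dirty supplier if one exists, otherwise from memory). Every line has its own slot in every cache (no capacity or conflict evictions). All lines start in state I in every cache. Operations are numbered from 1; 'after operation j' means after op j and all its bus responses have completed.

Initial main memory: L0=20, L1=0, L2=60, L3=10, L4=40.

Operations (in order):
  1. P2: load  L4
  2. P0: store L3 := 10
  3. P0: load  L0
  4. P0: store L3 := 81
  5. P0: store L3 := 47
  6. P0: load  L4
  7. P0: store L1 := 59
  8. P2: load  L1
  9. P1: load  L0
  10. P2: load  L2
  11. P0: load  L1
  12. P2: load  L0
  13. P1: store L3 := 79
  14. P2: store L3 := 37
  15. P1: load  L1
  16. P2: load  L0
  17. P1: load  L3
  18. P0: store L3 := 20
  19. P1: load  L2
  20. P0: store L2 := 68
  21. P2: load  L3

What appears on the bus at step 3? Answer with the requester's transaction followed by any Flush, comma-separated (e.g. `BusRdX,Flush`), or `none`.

step 1: P2: load  L4  ⟶  IIS  (L4)  txn=BusRd  M[L4]=40
step 2: P0: store L3 := 10  ⟶  MII  (L3)  txn=BusRdX  M[L3]=10
step 3: P0: load  L0  ⟶  SII  (L0)  txn=BusRd  M[L0]=20
step 4: P0: store L3 := 81  ⟶  MII  (L3)  txn=∅  M[L3]=10
step 5: P0: store L3 := 47  ⟶  MII  (L3)  txn=∅  M[L3]=10
step 6: P0: load  L4  ⟶  SIS  (L4)  txn=BusRd  M[L4]=40
step 7: P0: store L1 := 59  ⟶  MII  (L1)  txn=BusRdX  M[L1]=0
step 8: P2: load  L1  ⟶  SIS  (L1)  txn=BusRd+Flush  M[L1]=59
step 9: P1: load  L0  ⟶  SSI  (L0)  txn=BusRd  M[L0]=20
step 10: P2: load  L2  ⟶  IIS  (L2)  txn=BusRd  M[L2]=60
step 11: P0: load  L1  ⟶  SIS  (L1)  txn=∅  M[L1]=59
step 12: P2: load  L0  ⟶  SSS  (L0)  txn=BusRd  M[L0]=20
step 13: P1: store L3 := 79  ⟶  IMI  (L3)  txn=BusRdX+Flush  M[L3]=47
step 14: P2: store L3 := 37  ⟶  IIM  (L3)  txn=BusRdX+Flush  M[L3]=79
step 15: P1: load  L1  ⟶  SSS  (L1)  txn=BusRd  M[L1]=59
step 16: P2: load  L0  ⟶  SSS  (L0)  txn=∅  M[L0]=20
step 17: P1: load  L3  ⟶  ISS  (L3)  txn=BusRd+Flush  M[L3]=37
step 18: P0: store L3 := 20  ⟶  MII  (L3)  txn=BusRdX  M[L3]=37
step 19: P1: load  L2  ⟶  ISS  (L2)  txn=BusRd  M[L2]=60
step 20: P0: store L2 := 68  ⟶  MII  (L2)  txn=BusRdX  M[L2]=60
step 21: P2: load  L3  ⟶  SIS  (L3)  txn=BusRd+Flush  M[L3]=20

bus = BusRd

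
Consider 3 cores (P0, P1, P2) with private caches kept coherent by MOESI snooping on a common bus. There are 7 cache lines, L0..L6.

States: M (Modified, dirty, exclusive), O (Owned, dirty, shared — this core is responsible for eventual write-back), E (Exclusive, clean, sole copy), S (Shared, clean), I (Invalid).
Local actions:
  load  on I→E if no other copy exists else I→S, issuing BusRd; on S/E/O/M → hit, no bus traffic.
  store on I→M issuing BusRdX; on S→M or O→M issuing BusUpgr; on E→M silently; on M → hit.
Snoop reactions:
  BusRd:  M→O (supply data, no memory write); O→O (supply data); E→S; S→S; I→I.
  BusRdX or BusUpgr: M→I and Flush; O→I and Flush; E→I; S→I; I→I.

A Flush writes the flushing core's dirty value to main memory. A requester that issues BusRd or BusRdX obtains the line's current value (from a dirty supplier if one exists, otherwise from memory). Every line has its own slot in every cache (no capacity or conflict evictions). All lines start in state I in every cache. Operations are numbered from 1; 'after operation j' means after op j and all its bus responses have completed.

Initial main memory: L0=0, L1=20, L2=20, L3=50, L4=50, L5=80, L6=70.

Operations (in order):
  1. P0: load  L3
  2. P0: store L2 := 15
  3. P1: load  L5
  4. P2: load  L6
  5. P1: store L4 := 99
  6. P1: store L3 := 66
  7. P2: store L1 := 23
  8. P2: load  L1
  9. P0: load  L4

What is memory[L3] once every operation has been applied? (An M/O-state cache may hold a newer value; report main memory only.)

1. P0: load  L3  bus=[BusRd]  L3: P0=E P1=I P2=I  mem[L3]=50
2. P0: store L2 := 15  bus=[BusRdX]  L2: P0=M P1=I P2=I  mem[L2]=20
3. P1: load  L5  bus=[BusRd]  L5: P0=I P1=E P2=I  mem[L5]=80
4. P2: load  L6  bus=[BusRd]  L6: P0=I P1=I P2=E  mem[L6]=70
5. P1: store L4 := 99  bus=[BusRdX]  L4: P0=I P1=M P2=I  mem[L4]=50
6. P1: store L3 := 66  bus=[BusRdX]  L3: P0=I P1=M P2=I  mem[L3]=50
7. P2: store L1 := 23  bus=[BusRdX]  L1: P0=I P1=I P2=M  mem[L1]=20
8. P2: load  L1  bus=[-]  L1: P0=I P1=I P2=M  mem[L1]=20
9. P0: load  L4  bus=[BusRd]  L4: P0=S P1=O P2=I  mem[L4]=50

memory[L3] = 50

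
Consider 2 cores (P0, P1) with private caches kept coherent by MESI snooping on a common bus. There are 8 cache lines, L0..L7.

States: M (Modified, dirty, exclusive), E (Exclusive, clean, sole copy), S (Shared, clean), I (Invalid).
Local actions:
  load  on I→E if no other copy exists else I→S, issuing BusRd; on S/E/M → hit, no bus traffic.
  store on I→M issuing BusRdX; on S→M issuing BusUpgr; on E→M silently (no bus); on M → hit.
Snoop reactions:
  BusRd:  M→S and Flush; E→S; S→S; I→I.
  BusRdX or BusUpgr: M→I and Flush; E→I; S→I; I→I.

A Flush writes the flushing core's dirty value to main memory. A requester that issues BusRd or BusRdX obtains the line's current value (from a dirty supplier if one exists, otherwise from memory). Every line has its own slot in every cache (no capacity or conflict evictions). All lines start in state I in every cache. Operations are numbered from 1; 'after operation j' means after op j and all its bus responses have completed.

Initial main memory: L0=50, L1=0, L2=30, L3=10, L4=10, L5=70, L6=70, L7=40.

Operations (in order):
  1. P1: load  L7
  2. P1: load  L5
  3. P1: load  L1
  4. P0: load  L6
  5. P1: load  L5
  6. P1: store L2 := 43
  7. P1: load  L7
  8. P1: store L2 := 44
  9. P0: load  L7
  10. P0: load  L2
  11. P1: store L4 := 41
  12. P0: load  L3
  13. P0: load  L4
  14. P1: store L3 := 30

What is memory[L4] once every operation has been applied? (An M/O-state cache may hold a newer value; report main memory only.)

step 1: P1: load  L7  ⟶  IE  (L7)  txn=BusRd  M[L7]=40
step 2: P1: load  L5  ⟶  IE  (L5)  txn=BusRd  M[L5]=70
step 3: P1: load  L1  ⟶  IE  (L1)  txn=BusRd  M[L1]=0
step 4: P0: load  L6  ⟶  EI  (L6)  txn=BusRd  M[L6]=70
step 5: P1: load  L5  ⟶  IE  (L5)  txn=∅  M[L5]=70
step 6: P1: store L2 := 43  ⟶  IM  (L2)  txn=BusRdX  M[L2]=30
step 7: P1: load  L7  ⟶  IE  (L7)  txn=∅  M[L7]=40
step 8: P1: store L2 := 44  ⟶  IM  (L2)  txn=∅  M[L2]=30
step 9: P0: load  L7  ⟶  SS  (L7)  txn=BusRd  M[L7]=40
step 10: P0: load  L2  ⟶  SS  (L2)  txn=BusRd+Flush  M[L2]=44
step 11: P1: store L4 := 41  ⟶  IM  (L4)  txn=BusRdX  M[L4]=10
step 12: P0: load  L3  ⟶  EI  (L3)  txn=BusRd  M[L3]=10
step 13: P0: load  L4  ⟶  SS  (L4)  txn=BusRd+Flush  M[L4]=41
step 14: P1: store L3 := 30  ⟶  IM  (L3)  txn=BusRdX  M[L3]=10

memory[L4] = 41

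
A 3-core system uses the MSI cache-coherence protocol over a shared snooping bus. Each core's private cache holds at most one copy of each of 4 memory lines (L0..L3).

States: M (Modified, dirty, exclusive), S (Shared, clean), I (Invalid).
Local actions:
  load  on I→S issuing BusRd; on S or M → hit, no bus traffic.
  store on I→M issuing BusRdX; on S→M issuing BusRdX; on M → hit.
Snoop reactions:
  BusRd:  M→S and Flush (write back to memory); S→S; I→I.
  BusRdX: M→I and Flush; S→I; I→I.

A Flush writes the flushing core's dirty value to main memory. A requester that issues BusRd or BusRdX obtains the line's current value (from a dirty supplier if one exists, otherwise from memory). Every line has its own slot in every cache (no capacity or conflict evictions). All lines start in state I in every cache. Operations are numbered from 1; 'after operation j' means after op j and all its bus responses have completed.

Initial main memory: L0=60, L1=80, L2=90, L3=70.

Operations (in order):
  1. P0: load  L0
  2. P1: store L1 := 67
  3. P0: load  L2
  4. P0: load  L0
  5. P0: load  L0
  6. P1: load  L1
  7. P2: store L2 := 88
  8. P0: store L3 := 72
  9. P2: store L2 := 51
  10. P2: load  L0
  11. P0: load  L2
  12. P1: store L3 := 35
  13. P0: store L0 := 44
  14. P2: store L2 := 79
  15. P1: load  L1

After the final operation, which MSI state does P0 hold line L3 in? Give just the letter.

[1] P0: load  L0 | P0:S(60), P1:I, P2:I | bus: BusRd
[2] P1: store L1 := 67 | P0:I, P1:M(67), P2:I | bus: BusRdX
[3] P0: load  L2 | P0:S(90), P1:I, P2:I | bus: BusRd
[4] P0: load  L0 | P0:S(60), P1:I, P2:I | bus: none
[5] P0: load  L0 | P0:S(60), P1:I, P2:I | bus: none
[6] P1: load  L1 | P0:I, P1:M(67), P2:I | bus: none
[7] P2: store L2 := 88 | P0:I, P1:I, P2:M(88) | bus: BusRdX
[8] P0: store L3 := 72 | P0:M(72), P1:I, P2:I | bus: BusRdX
[9] P2: store L2 := 51 | P0:I, P1:I, P2:M(51) | bus: none
[10] P2: load  L0 | P0:S(60), P1:I, P2:S(60) | bus: BusRd
[11] P0: load  L2 | P0:S(51), P1:I, P2:S(51) | bus: BusRd,Flush
[12] P1: store L3 := 35 | P0:I, P1:M(35), P2:I | bus: BusRdX,Flush
[13] P0: store L0 := 44 | P0:M(44), P1:I, P2:I | bus: BusRdX
[14] P2: store L2 := 79 | P0:I, P1:I, P2:M(79) | bus: BusRdX
[15] P1: load  L1 | P0:I, P1:M(67), P2:I | bus: none

state = I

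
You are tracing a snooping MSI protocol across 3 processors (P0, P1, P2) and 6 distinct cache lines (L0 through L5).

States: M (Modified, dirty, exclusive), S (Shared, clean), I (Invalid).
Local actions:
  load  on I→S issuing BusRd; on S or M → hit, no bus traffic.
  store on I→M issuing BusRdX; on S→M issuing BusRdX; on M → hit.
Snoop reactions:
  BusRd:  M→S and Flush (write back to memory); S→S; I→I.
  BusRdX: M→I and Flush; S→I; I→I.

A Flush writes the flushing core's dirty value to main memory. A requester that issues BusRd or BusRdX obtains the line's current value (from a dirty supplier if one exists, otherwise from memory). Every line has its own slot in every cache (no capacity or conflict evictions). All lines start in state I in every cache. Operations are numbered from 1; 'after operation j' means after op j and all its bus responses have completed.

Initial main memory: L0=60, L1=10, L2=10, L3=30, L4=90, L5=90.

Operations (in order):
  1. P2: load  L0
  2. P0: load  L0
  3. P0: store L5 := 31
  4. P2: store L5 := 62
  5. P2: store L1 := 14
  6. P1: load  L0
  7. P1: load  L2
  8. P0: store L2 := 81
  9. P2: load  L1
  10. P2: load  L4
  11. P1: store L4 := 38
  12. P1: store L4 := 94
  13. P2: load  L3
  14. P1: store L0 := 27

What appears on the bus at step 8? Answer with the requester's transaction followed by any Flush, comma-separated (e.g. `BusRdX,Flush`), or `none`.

bus = BusRdX

[1] P2: load  L0 | P0:I, P1:I, P2:S(60) | bus: BusRd
[2] P0: load  L0 | P0:S(60), P1:I, P2:S(60) | bus: BusRd
[3] P0: store L5 := 31 | P0:M(31), P1:I, P2:I | bus: BusRdX
[4] P2: store L5 := 62 | P0:I, P1:I, P2:M(62) | bus: BusRdX,Flush
[5] P2: store L1 := 14 | P0:I, P1:I, P2:M(14) | bus: BusRdX
[6] P1: load  L0 | P0:S(60), P1:S(60), P2:S(60) | bus: BusRd
[7] P1: load  L2 | P0:I, P1:S(10), P2:I | bus: BusRd
[8] P0: store L2 := 81 | P0:M(81), P1:I, P2:I | bus: BusRdX
[9] P2: load  L1 | P0:I, P1:I, P2:M(14) | bus: none
[10] P2: load  L4 | P0:I, P1:I, P2:S(90) | bus: BusRd
[11] P1: store L4 := 38 | P0:I, P1:M(38), P2:I | bus: BusRdX
[12] P1: store L4 := 94 | P0:I, P1:M(94), P2:I | bus: none
[13] P2: load  L3 | P0:I, P1:I, P2:S(30) | bus: BusRd
[14] P1: store L0 := 27 | P0:I, P1:M(27), P2:I | bus: BusRdX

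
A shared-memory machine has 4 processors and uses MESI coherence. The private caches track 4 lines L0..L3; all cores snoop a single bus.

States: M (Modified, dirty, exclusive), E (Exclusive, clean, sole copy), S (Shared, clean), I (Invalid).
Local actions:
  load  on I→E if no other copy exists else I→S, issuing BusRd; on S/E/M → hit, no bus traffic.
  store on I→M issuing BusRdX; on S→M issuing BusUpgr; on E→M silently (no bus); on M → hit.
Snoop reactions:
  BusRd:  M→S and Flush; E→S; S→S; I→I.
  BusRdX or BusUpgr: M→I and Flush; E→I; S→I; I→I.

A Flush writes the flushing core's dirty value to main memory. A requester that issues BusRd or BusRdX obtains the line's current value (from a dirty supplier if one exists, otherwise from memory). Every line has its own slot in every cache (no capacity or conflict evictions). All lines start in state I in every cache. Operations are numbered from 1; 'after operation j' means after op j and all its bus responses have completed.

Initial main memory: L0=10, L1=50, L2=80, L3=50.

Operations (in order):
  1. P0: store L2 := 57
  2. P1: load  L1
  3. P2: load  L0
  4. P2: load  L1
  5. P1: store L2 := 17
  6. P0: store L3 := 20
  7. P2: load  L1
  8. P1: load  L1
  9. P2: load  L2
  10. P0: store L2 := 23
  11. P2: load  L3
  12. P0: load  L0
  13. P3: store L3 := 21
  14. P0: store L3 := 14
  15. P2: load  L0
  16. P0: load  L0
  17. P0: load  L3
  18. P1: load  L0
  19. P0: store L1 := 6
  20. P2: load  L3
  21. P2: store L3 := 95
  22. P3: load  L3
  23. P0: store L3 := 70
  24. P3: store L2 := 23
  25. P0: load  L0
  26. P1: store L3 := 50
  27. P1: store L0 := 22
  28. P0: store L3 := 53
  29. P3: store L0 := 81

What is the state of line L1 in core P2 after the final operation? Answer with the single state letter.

state = I

  op1 P0: store L2 := 57 → M/I/I/I on L2; bus BusRdX; mem=80
  op2 P1: load  L1 → I/E/I/I on L1; bus BusRd; mem=50
  op3 P2: load  L0 → I/I/E/I on L0; bus BusRd; mem=10
  op4 P2: load  L1 → I/S/S/I on L1; bus BusRd; mem=50
  op5 P1: store L2 := 17 → I/M/I/I on L2; bus BusRdX Flush; mem=57
  op6 P0: store L3 := 20 → M/I/I/I on L3; bus BusRdX; mem=50
  op7 P2: load  L1 → I/S/S/I on L1; bus (none); mem=50
  op8 P1: load  L1 → I/S/S/I on L1; bus (none); mem=50
  op9 P2: load  L2 → I/S/S/I on L2; bus BusRd Flush; mem=17
  op10 P0: store L2 := 23 → M/I/I/I on L2; bus BusRdX; mem=17
  op11 P2: load  L3 → S/I/S/I on L3; bus BusRd Flush; mem=20
  op12 P0: load  L0 → S/I/S/I on L0; bus BusRd; mem=10
  op13 P3: store L3 := 21 → I/I/I/M on L3; bus BusRdX; mem=20
  op14 P0: store L3 := 14 → M/I/I/I on L3; bus BusRdX Flush; mem=21
  op15 P2: load  L0 → S/I/S/I on L0; bus (none); mem=10
  op16 P0: load  L0 → S/I/S/I on L0; bus (none); mem=10
  op17 P0: load  L3 → M/I/I/I on L3; bus (none); mem=21
  op18 P1: load  L0 → S/S/S/I on L0; bus BusRd; mem=10
  op19 P0: store L1 := 6 → M/I/I/I on L1; bus BusRdX; mem=50
  op20 P2: load  L3 → S/I/S/I on L3; bus BusRd Flush; mem=14
  op21 P2: store L3 := 95 → I/I/M/I on L3; bus BusUpgr; mem=14
  op22 P3: load  L3 → I/I/S/S on L3; bus BusRd Flush; mem=95
  op23 P0: store L3 := 70 → M/I/I/I on L3; bus BusRdX; mem=95
  op24 P3: store L2 := 23 → I/I/I/M on L2; bus BusRdX Flush; mem=23
  op25 P0: load  L0 → S/S/S/I on L0; bus (none); mem=10
  op26 P1: store L3 := 50 → I/M/I/I on L3; bus BusRdX Flush; mem=70
  op27 P1: store L0 := 22 → I/M/I/I on L0; bus BusUpgr; mem=10
  op28 P0: store L3 := 53 → M/I/I/I on L3; bus BusRdX Flush; mem=50
  op29 P3: store L0 := 81 → I/I/I/M on L0; bus BusRdX Flush; mem=22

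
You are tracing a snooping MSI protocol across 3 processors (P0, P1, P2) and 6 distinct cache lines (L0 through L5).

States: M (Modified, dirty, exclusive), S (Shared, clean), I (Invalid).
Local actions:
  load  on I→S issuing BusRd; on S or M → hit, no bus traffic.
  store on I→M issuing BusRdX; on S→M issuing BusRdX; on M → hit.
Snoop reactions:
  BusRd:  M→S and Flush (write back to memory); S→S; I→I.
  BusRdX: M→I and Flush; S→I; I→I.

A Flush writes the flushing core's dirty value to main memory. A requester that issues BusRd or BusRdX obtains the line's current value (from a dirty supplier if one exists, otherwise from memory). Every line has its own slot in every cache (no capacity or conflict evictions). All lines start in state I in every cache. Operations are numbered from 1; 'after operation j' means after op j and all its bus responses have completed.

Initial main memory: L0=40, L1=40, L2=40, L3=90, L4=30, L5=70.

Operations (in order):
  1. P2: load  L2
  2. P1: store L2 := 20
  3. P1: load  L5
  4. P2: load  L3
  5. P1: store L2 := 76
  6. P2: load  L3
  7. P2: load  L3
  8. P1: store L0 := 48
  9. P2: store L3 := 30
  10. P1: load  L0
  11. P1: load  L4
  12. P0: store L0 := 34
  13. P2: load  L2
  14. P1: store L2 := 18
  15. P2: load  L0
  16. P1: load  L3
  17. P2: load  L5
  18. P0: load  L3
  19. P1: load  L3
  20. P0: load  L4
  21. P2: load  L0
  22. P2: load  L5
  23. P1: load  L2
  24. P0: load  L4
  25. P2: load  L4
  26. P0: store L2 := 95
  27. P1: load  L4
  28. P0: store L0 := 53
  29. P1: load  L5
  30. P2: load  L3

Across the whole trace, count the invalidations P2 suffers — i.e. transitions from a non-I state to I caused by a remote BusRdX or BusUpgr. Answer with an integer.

invalidations = 3

1. P2: load  L2  bus=[BusRd]  L2: P0=I P1=I P2=S  mem[L2]=40
2. P1: store L2 := 20  bus=[BusRdX]  L2: P0=I P1=M P2=I  mem[L2]=40
3. P1: load  L5  bus=[BusRd]  L5: P0=I P1=S P2=I  mem[L5]=70
4. P2: load  L3  bus=[BusRd]  L3: P0=I P1=I P2=S  mem[L3]=90
5. P1: store L2 := 76  bus=[-]  L2: P0=I P1=M P2=I  mem[L2]=40
6. P2: load  L3  bus=[-]  L3: P0=I P1=I P2=S  mem[L3]=90
7. P2: load  L3  bus=[-]  L3: P0=I P1=I P2=S  mem[L3]=90
8. P1: store L0 := 48  bus=[BusRdX]  L0: P0=I P1=M P2=I  mem[L0]=40
9. P2: store L3 := 30  bus=[BusRdX]  L3: P0=I P1=I P2=M  mem[L3]=90
10. P1: load  L0  bus=[-]  L0: P0=I P1=M P2=I  mem[L0]=40
11. P1: load  L4  bus=[BusRd]  L4: P0=I P1=S P2=I  mem[L4]=30
12. P0: store L0 := 34  bus=[BusRdX,Flush]  L0: P0=M P1=I P2=I  mem[L0]=48
13. P2: load  L2  bus=[BusRd,Flush]  L2: P0=I P1=S P2=S  mem[L2]=76
14. P1: store L2 := 18  bus=[BusRdX]  L2: P0=I P1=M P2=I  mem[L2]=76
15. P2: load  L0  bus=[BusRd,Flush]  L0: P0=S P1=I P2=S  mem[L0]=34
16. P1: load  L3  bus=[BusRd,Flush]  L3: P0=I P1=S P2=S  mem[L3]=30
17. P2: load  L5  bus=[BusRd]  L5: P0=I P1=S P2=S  mem[L5]=70
18. P0: load  L3  bus=[BusRd]  L3: P0=S P1=S P2=S  mem[L3]=30
19. P1: load  L3  bus=[-]  L3: P0=S P1=S P2=S  mem[L3]=30
20. P0: load  L4  bus=[BusRd]  L4: P0=S P1=S P2=I  mem[L4]=30
21. P2: load  L0  bus=[-]  L0: P0=S P1=I P2=S  mem[L0]=34
22. P2: load  L5  bus=[-]  L5: P0=I P1=S P2=S  mem[L5]=70
23. P1: load  L2  bus=[-]  L2: P0=I P1=M P2=I  mem[L2]=76
24. P0: load  L4  bus=[-]  L4: P0=S P1=S P2=I  mem[L4]=30
25. P2: load  L4  bus=[BusRd]  L4: P0=S P1=S P2=S  mem[L4]=30
26. P0: store L2 := 95  bus=[BusRdX,Flush]  L2: P0=M P1=I P2=I  mem[L2]=18
27. P1: load  L4  bus=[-]  L4: P0=S P1=S P2=S  mem[L4]=30
28. P0: store L0 := 53  bus=[BusRdX]  L0: P0=M P1=I P2=I  mem[L0]=34
29. P1: load  L5  bus=[-]  L5: P0=I P1=S P2=S  mem[L5]=70
30. P2: load  L3  bus=[-]  L3: P0=S P1=S P2=S  mem[L3]=30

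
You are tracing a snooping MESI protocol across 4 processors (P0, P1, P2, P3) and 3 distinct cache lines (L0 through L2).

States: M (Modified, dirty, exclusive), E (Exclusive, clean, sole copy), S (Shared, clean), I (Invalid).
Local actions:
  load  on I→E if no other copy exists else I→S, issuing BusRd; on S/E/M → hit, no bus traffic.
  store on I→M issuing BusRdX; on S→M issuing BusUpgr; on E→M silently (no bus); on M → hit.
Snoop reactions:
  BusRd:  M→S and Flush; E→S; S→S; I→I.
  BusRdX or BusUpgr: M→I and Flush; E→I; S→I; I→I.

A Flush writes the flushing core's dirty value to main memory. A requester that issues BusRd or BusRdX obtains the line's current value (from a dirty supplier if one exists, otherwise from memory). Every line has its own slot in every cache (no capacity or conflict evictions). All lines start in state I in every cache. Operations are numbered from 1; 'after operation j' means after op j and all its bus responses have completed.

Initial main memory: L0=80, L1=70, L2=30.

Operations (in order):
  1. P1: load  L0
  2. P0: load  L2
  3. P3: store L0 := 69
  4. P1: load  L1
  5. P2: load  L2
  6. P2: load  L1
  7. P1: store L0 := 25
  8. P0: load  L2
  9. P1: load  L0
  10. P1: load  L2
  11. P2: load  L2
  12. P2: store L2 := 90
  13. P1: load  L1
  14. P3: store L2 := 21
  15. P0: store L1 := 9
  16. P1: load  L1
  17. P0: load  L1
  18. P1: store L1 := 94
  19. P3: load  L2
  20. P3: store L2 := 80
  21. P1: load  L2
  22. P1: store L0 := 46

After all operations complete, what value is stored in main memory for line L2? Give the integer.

memory[L2] = 80

1. P1: load  L0  bus=[BusRd]  L0: P0=I P1=E P2=I P3=I  mem[L0]=80
2. P0: load  L2  bus=[BusRd]  L2: P0=E P1=I P2=I P3=I  mem[L2]=30
3. P3: store L0 := 69  bus=[BusRdX]  L0: P0=I P1=I P2=I P3=M  mem[L0]=80
4. P1: load  L1  bus=[BusRd]  L1: P0=I P1=E P2=I P3=I  mem[L1]=70
5. P2: load  L2  bus=[BusRd]  L2: P0=S P1=I P2=S P3=I  mem[L2]=30
6. P2: load  L1  bus=[BusRd]  L1: P0=I P1=S P2=S P3=I  mem[L1]=70
7. P1: store L0 := 25  bus=[BusRdX,Flush]  L0: P0=I P1=M P2=I P3=I  mem[L0]=69
8. P0: load  L2  bus=[-]  L2: P0=S P1=I P2=S P3=I  mem[L2]=30
9. P1: load  L0  bus=[-]  L0: P0=I P1=M P2=I P3=I  mem[L0]=69
10. P1: load  L2  bus=[BusRd]  L2: P0=S P1=S P2=S P3=I  mem[L2]=30
11. P2: load  L2  bus=[-]  L2: P0=S P1=S P2=S P3=I  mem[L2]=30
12. P2: store L2 := 90  bus=[BusUpgr]  L2: P0=I P1=I P2=M P3=I  mem[L2]=30
13. P1: load  L1  bus=[-]  L1: P0=I P1=S P2=S P3=I  mem[L1]=70
14. P3: store L2 := 21  bus=[BusRdX,Flush]  L2: P0=I P1=I P2=I P3=M  mem[L2]=90
15. P0: store L1 := 9  bus=[BusRdX]  L1: P0=M P1=I P2=I P3=I  mem[L1]=70
16. P1: load  L1  bus=[BusRd,Flush]  L1: P0=S P1=S P2=I P3=I  mem[L1]=9
17. P0: load  L1  bus=[-]  L1: P0=S P1=S P2=I P3=I  mem[L1]=9
18. P1: store L1 := 94  bus=[BusUpgr]  L1: P0=I P1=M P2=I P3=I  mem[L1]=9
19. P3: load  L2  bus=[-]  L2: P0=I P1=I P2=I P3=M  mem[L2]=90
20. P3: store L2 := 80  bus=[-]  L2: P0=I P1=I P2=I P3=M  mem[L2]=90
21. P1: load  L2  bus=[BusRd,Flush]  L2: P0=I P1=S P2=I P3=S  mem[L2]=80
22. P1: store L0 := 46  bus=[-]  L0: P0=I P1=M P2=I P3=I  mem[L0]=69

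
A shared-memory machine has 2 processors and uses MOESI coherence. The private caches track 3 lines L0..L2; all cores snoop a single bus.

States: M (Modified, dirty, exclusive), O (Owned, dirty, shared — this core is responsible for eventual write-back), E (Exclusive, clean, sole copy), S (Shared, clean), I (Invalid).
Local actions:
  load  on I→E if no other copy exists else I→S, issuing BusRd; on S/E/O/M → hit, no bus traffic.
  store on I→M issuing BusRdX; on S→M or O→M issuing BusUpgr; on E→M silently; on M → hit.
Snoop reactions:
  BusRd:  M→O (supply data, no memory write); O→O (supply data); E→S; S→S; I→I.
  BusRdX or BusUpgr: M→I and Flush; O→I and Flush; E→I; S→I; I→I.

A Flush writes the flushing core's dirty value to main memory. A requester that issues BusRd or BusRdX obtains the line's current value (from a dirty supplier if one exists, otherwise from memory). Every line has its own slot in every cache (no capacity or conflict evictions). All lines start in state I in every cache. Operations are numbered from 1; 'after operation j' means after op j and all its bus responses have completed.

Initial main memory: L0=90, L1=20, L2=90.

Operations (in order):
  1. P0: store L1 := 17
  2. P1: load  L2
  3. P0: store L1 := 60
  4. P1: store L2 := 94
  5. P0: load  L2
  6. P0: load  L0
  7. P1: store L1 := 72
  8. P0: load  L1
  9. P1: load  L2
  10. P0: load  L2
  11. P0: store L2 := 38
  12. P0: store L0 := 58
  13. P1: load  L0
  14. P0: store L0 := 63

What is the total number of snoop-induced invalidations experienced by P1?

invalidations = 2

  op1 P0: store L1 := 17 → M/I on L1; bus BusRdX; mem=20
  op2 P1: load  L2 → I/E on L2; bus BusRd; mem=90
  op3 P0: store L1 := 60 → M/I on L1; bus (none); mem=20
  op4 P1: store L2 := 94 → I/M on L2; bus (none); mem=90
  op5 P0: load  L2 → S/O on L2; bus BusRd; mem=90
  op6 P0: load  L0 → E/I on L0; bus BusRd; mem=90
  op7 P1: store L1 := 72 → I/M on L1; bus BusRdX Flush; mem=60
  op8 P0: load  L1 → S/O on L1; bus BusRd; mem=60
  op9 P1: load  L2 → S/O on L2; bus (none); mem=90
  op10 P0: load  L2 → S/O on L2; bus (none); mem=90
  op11 P0: store L2 := 38 → M/I on L2; bus BusUpgr Flush; mem=94
  op12 P0: store L0 := 58 → M/I on L0; bus (none); mem=90
  op13 P1: load  L0 → O/S on L0; bus BusRd; mem=90
  op14 P0: store L0 := 63 → M/I on L0; bus BusUpgr; mem=90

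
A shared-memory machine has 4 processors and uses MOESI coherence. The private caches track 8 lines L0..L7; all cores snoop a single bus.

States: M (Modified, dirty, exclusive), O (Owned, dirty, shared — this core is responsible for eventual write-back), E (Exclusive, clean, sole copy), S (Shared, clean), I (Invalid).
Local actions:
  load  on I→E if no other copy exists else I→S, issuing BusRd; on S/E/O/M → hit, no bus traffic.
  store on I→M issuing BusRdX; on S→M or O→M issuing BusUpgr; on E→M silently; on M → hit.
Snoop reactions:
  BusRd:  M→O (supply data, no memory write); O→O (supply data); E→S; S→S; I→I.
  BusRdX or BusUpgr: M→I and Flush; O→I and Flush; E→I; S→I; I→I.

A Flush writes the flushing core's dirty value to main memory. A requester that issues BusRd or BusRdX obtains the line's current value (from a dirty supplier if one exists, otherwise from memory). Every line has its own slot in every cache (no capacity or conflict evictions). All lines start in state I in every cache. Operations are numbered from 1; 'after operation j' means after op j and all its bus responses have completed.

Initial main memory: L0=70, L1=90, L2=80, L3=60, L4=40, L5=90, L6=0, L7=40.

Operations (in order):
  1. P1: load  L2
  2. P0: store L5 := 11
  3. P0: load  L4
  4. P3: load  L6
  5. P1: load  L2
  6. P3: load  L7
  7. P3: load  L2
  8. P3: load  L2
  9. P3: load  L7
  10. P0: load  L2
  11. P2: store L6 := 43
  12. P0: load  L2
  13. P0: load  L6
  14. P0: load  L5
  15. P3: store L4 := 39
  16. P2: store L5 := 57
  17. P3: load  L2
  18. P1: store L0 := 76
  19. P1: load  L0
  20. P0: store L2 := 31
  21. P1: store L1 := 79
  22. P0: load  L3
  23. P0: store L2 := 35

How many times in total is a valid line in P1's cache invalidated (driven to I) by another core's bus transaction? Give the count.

  op1 P1: load  L2 → I/E/I/I on L2; bus BusRd; mem=80
  op2 P0: store L5 := 11 → M/I/I/I on L5; bus BusRdX; mem=90
  op3 P0: load  L4 → E/I/I/I on L4; bus BusRd; mem=40
  op4 P3: load  L6 → I/I/I/E on L6; bus BusRd; mem=0
  op5 P1: load  L2 → I/E/I/I on L2; bus (none); mem=80
  op6 P3: load  L7 → I/I/I/E on L7; bus BusRd; mem=40
  op7 P3: load  L2 → I/S/I/S on L2; bus BusRd; mem=80
  op8 P3: load  L2 → I/S/I/S on L2; bus (none); mem=80
  op9 P3: load  L7 → I/I/I/E on L7; bus (none); mem=40
  op10 P0: load  L2 → S/S/I/S on L2; bus BusRd; mem=80
  op11 P2: store L6 := 43 → I/I/M/I on L6; bus BusRdX; mem=0
  op12 P0: load  L2 → S/S/I/S on L2; bus (none); mem=80
  op13 P0: load  L6 → S/I/O/I on L6; bus BusRd; mem=0
  op14 P0: load  L5 → M/I/I/I on L5; bus (none); mem=90
  op15 P3: store L4 := 39 → I/I/I/M on L4; bus BusRdX; mem=40
  op16 P2: store L5 := 57 → I/I/M/I on L5; bus BusRdX Flush; mem=11
  op17 P3: load  L2 → S/S/I/S on L2; bus (none); mem=80
  op18 P1: store L0 := 76 → I/M/I/I on L0; bus BusRdX; mem=70
  op19 P1: load  L0 → I/M/I/I on L0; bus (none); mem=70
  op20 P0: store L2 := 31 → M/I/I/I on L2; bus BusUpgr; mem=80
  op21 P1: store L1 := 79 → I/M/I/I on L1; bus BusRdX; mem=90
  op22 P0: load  L3 → E/I/I/I on L3; bus BusRd; mem=60
  op23 P0: store L2 := 35 → M/I/I/I on L2; bus (none); mem=80

invalidations = 1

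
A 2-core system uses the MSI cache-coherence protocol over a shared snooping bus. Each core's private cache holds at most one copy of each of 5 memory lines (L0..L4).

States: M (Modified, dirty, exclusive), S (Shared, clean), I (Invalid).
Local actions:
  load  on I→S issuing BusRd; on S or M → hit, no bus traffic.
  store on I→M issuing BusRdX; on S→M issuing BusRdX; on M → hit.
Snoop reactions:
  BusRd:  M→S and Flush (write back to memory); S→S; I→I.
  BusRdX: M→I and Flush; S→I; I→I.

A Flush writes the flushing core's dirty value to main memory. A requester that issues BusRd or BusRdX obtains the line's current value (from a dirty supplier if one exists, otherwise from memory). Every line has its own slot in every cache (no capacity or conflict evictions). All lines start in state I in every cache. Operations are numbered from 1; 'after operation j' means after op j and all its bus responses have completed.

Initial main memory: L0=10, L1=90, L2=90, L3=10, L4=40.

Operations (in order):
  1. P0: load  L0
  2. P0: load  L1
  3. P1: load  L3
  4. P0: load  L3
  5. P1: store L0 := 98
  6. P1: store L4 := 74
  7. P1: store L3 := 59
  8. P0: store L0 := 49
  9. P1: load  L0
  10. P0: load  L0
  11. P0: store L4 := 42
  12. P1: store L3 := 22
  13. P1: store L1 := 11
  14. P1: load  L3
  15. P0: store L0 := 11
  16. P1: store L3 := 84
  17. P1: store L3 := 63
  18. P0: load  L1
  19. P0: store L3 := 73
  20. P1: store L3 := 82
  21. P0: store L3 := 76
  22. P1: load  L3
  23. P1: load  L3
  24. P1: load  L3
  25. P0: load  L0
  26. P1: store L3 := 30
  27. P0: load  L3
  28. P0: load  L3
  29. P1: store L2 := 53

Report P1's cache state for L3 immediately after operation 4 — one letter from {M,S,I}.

state = S

[1] P0: load  L0 | P0:S(10), P1:I | bus: BusRd
[2] P0: load  L1 | P0:S(90), P1:I | bus: BusRd
[3] P1: load  L3 | P0:I, P1:S(10) | bus: BusRd
[4] P0: load  L3 | P0:S(10), P1:S(10) | bus: BusRd
[5] P1: store L0 := 98 | P0:I, P1:M(98) | bus: BusRdX
[6] P1: store L4 := 74 | P0:I, P1:M(74) | bus: BusRdX
[7] P1: store L3 := 59 | P0:I, P1:M(59) | bus: BusRdX
[8] P0: store L0 := 49 | P0:M(49), P1:I | bus: BusRdX,Flush
[9] P1: load  L0 | P0:S(49), P1:S(49) | bus: BusRd,Flush
[10] P0: load  L0 | P0:S(49), P1:S(49) | bus: none
[11] P0: store L4 := 42 | P0:M(42), P1:I | bus: BusRdX,Flush
[12] P1: store L3 := 22 | P0:I, P1:M(22) | bus: none
[13] P1: store L1 := 11 | P0:I, P1:M(11) | bus: BusRdX
[14] P1: load  L3 | P0:I, P1:M(22) | bus: none
[15] P0: store L0 := 11 | P0:M(11), P1:I | bus: BusRdX
[16] P1: store L3 := 84 | P0:I, P1:M(84) | bus: none
[17] P1: store L3 := 63 | P0:I, P1:M(63) | bus: none
[18] P0: load  L1 | P0:S(11), P1:S(11) | bus: BusRd,Flush
[19] P0: store L3 := 73 | P0:M(73), P1:I | bus: BusRdX,Flush
[20] P1: store L3 := 82 | P0:I, P1:M(82) | bus: BusRdX,Flush
[21] P0: store L3 := 76 | P0:M(76), P1:I | bus: BusRdX,Flush
[22] P1: load  L3 | P0:S(76), P1:S(76) | bus: BusRd,Flush
[23] P1: load  L3 | P0:S(76), P1:S(76) | bus: none
[24] P1: load  L3 | P0:S(76), P1:S(76) | bus: none
[25] P0: load  L0 | P0:M(11), P1:I | bus: none
[26] P1: store L3 := 30 | P0:I, P1:M(30) | bus: BusRdX
[27] P0: load  L3 | P0:S(30), P1:S(30) | bus: BusRd,Flush
[28] P0: load  L3 | P0:S(30), P1:S(30) | bus: none
[29] P1: store L2 := 53 | P0:I, P1:M(53) | bus: BusRdX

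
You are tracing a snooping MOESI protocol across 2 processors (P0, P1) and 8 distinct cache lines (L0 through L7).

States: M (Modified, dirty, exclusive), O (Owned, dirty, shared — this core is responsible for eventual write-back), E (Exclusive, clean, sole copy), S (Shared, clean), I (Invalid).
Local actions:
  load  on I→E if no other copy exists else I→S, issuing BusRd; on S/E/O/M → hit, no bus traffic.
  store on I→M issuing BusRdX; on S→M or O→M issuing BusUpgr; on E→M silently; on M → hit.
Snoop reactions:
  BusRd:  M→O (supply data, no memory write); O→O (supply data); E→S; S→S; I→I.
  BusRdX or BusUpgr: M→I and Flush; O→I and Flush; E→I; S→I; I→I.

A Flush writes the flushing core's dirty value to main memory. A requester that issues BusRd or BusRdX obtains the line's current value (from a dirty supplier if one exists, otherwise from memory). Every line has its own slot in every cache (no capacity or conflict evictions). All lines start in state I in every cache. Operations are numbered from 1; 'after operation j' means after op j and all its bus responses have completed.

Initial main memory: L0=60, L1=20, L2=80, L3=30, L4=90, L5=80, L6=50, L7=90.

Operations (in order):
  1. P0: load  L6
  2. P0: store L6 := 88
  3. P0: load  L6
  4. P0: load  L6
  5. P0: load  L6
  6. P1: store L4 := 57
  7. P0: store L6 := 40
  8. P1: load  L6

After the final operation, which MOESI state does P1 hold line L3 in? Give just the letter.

state = I

  op1 P0: load  L6 → E/I on L6; bus BusRd; mem=50
  op2 P0: store L6 := 88 → M/I on L6; bus (none); mem=50
  op3 P0: load  L6 → M/I on L6; bus (none); mem=50
  op4 P0: load  L6 → M/I on L6; bus (none); mem=50
  op5 P0: load  L6 → M/I on L6; bus (none); mem=50
  op6 P1: store L4 := 57 → I/M on L4; bus BusRdX; mem=90
  op7 P0: store L6 := 40 → M/I on L6; bus (none); mem=50
  op8 P1: load  L6 → O/S on L6; bus BusRd; mem=50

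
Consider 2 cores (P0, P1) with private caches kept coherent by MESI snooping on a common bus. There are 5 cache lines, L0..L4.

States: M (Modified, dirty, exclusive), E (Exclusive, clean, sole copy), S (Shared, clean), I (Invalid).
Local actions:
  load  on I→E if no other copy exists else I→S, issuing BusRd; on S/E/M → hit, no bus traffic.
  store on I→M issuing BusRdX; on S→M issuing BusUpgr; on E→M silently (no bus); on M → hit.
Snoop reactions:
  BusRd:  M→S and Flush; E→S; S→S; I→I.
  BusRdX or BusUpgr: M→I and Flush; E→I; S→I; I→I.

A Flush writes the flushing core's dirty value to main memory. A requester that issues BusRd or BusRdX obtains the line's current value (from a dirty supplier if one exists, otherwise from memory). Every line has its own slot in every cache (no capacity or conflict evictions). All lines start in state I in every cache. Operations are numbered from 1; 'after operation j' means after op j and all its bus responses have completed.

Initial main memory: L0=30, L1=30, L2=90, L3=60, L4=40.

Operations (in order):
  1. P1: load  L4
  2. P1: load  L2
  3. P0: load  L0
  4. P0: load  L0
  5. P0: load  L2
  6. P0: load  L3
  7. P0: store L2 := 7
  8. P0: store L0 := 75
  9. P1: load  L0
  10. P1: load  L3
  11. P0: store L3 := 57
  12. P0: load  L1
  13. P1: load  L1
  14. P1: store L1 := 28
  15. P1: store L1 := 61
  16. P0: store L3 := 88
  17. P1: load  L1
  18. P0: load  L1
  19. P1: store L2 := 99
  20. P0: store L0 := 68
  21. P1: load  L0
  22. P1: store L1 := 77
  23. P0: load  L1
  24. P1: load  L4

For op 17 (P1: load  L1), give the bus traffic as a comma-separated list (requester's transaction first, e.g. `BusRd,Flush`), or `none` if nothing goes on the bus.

1. P1: load  L4  bus=[BusRd]  L4: P0=I P1=E  mem[L4]=40
2. P1: load  L2  bus=[BusRd]  L2: P0=I P1=E  mem[L2]=90
3. P0: load  L0  bus=[BusRd]  L0: P0=E P1=I  mem[L0]=30
4. P0: load  L0  bus=[-]  L0: P0=E P1=I  mem[L0]=30
5. P0: load  L2  bus=[BusRd]  L2: P0=S P1=S  mem[L2]=90
6. P0: load  L3  bus=[BusRd]  L3: P0=E P1=I  mem[L3]=60
7. P0: store L2 := 7  bus=[BusUpgr]  L2: P0=M P1=I  mem[L2]=90
8. P0: store L0 := 75  bus=[-]  L0: P0=M P1=I  mem[L0]=30
9. P1: load  L0  bus=[BusRd,Flush]  L0: P0=S P1=S  mem[L0]=75
10. P1: load  L3  bus=[BusRd]  L3: P0=S P1=S  mem[L3]=60
11. P0: store L3 := 57  bus=[BusUpgr]  L3: P0=M P1=I  mem[L3]=60
12. P0: load  L1  bus=[BusRd]  L1: P0=E P1=I  mem[L1]=30
13. P1: load  L1  bus=[BusRd]  L1: P0=S P1=S  mem[L1]=30
14. P1: store L1 := 28  bus=[BusUpgr]  L1: P0=I P1=M  mem[L1]=30
15. P1: store L1 := 61  bus=[-]  L1: P0=I P1=M  mem[L1]=30
16. P0: store L3 := 88  bus=[-]  L3: P0=M P1=I  mem[L3]=60
17. P1: load  L1  bus=[-]  L1: P0=I P1=M  mem[L1]=30
18. P0: load  L1  bus=[BusRd,Flush]  L1: P0=S P1=S  mem[L1]=61
19. P1: store L2 := 99  bus=[BusRdX,Flush]  L2: P0=I P1=M  mem[L2]=7
20. P0: store L0 := 68  bus=[BusUpgr]  L0: P0=M P1=I  mem[L0]=75
21. P1: load  L0  bus=[BusRd,Flush]  L0: P0=S P1=S  mem[L0]=68
22. P1: store L1 := 77  bus=[BusUpgr]  L1: P0=I P1=M  mem[L1]=61
23. P0: load  L1  bus=[BusRd,Flush]  L1: P0=S P1=S  mem[L1]=77
24. P1: load  L4  bus=[-]  L4: P0=I P1=E  mem[L4]=40

bus = none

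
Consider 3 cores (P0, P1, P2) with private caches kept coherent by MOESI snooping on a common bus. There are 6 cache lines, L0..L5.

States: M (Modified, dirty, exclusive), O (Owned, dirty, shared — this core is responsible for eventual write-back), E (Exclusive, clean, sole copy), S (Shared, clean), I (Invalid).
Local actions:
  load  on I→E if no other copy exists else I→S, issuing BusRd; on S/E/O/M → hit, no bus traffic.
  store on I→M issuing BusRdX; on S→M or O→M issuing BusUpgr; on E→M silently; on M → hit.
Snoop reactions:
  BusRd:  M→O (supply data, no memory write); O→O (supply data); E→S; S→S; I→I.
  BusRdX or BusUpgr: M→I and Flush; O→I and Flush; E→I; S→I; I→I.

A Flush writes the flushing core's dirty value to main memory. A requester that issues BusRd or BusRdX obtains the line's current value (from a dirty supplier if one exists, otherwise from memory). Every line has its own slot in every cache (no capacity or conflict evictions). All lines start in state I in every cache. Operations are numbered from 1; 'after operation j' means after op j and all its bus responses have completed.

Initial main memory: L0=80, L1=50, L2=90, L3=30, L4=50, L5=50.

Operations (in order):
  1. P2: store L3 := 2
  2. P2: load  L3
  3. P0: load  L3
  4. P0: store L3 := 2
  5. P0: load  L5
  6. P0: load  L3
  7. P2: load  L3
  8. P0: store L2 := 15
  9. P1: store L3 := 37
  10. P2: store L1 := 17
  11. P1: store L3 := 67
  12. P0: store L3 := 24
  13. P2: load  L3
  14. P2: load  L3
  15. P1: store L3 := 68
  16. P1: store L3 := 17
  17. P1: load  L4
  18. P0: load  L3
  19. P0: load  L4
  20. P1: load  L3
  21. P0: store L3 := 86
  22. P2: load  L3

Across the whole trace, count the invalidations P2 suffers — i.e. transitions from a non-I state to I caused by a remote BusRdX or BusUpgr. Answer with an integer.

invalidations = 3

[1] P2: store L3 := 2 | P0:I, P1:I, P2:M(2) | bus: BusRdX
[2] P2: load  L3 | P0:I, P1:I, P2:M(2) | bus: none
[3] P0: load  L3 | P0:S(2), P1:I, P2:O(2) | bus: BusRd
[4] P0: store L3 := 2 | P0:M(2), P1:I, P2:I | bus: BusUpgr,Flush
[5] P0: load  L5 | P0:E(50), P1:I, P2:I | bus: BusRd
[6] P0: load  L3 | P0:M(2), P1:I, P2:I | bus: none
[7] P2: load  L3 | P0:O(2), P1:I, P2:S(2) | bus: BusRd
[8] P0: store L2 := 15 | P0:M(15), P1:I, P2:I | bus: BusRdX
[9] P1: store L3 := 37 | P0:I, P1:M(37), P2:I | bus: BusRdX,Flush
[10] P2: store L1 := 17 | P0:I, P1:I, P2:M(17) | bus: BusRdX
[11] P1: store L3 := 67 | P0:I, P1:M(67), P2:I | bus: none
[12] P0: store L3 := 24 | P0:M(24), P1:I, P2:I | bus: BusRdX,Flush
[13] P2: load  L3 | P0:O(24), P1:I, P2:S(24) | bus: BusRd
[14] P2: load  L3 | P0:O(24), P1:I, P2:S(24) | bus: none
[15] P1: store L3 := 68 | P0:I, P1:M(68), P2:I | bus: BusRdX,Flush
[16] P1: store L3 := 17 | P0:I, P1:M(17), P2:I | bus: none
[17] P1: load  L4 | P0:I, P1:E(50), P2:I | bus: BusRd
[18] P0: load  L3 | P0:S(17), P1:O(17), P2:I | bus: BusRd
[19] P0: load  L4 | P0:S(50), P1:S(50), P2:I | bus: BusRd
[20] P1: load  L3 | P0:S(17), P1:O(17), P2:I | bus: none
[21] P0: store L3 := 86 | P0:M(86), P1:I, P2:I | bus: BusUpgr,Flush
[22] P2: load  L3 | P0:O(86), P1:I, P2:S(86) | bus: BusRd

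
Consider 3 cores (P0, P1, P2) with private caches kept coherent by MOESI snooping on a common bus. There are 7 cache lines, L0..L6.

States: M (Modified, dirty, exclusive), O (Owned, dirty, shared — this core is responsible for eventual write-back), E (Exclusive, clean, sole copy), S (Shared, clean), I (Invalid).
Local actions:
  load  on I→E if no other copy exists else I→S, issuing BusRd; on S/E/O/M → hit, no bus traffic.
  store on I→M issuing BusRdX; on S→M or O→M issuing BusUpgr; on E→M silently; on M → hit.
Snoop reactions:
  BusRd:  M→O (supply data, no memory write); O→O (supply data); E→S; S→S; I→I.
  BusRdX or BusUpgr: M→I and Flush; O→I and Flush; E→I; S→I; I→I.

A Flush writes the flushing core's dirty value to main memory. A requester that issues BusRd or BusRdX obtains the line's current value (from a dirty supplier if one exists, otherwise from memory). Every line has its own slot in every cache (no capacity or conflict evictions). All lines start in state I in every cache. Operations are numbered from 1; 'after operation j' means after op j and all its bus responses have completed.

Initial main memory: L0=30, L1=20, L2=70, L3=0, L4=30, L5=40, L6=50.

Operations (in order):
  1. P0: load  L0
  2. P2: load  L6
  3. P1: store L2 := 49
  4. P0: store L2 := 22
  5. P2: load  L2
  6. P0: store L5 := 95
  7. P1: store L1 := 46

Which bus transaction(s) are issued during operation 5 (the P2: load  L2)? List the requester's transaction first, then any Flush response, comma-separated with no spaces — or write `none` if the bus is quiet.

1. P0: load  L0  bus=[BusRd]  L0: P0=E P1=I P2=I  mem[L0]=30
2. P2: load  L6  bus=[BusRd]  L6: P0=I P1=I P2=E  mem[L6]=50
3. P1: store L2 := 49  bus=[BusRdX]  L2: P0=I P1=M P2=I  mem[L2]=70
4. P0: store L2 := 22  bus=[BusRdX,Flush]  L2: P0=M P1=I P2=I  mem[L2]=49
5. P2: load  L2  bus=[BusRd]  L2: P0=O P1=I P2=S  mem[L2]=49
6. P0: store L5 := 95  bus=[BusRdX]  L5: P0=M P1=I P2=I  mem[L5]=40
7. P1: store L1 := 46  bus=[BusRdX]  L1: P0=I P1=M P2=I  mem[L1]=20

bus = BusRd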